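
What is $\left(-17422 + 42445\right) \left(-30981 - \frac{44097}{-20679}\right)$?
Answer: $- \frac{5343344708682}{6893} \approx -7.7518 \cdot 10^{8}$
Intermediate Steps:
$\left(-17422 + 42445\right) \left(-30981 - \frac{44097}{-20679}\right) = 25023 \left(-30981 - - \frac{14699}{6893}\right) = 25023 \left(-30981 + \frac{14699}{6893}\right) = 25023 \left(- \frac{213537334}{6893}\right) = - \frac{5343344708682}{6893}$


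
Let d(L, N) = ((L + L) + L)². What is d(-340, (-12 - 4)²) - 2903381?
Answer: -1862981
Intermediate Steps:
d(L, N) = 9*L² (d(L, N) = (2*L + L)² = (3*L)² = 9*L²)
d(-340, (-12 - 4)²) - 2903381 = 9*(-340)² - 2903381 = 9*115600 - 2903381 = 1040400 - 2903381 = -1862981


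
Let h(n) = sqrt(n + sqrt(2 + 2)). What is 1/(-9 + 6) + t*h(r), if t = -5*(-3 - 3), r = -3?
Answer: -1/3 + 30*I ≈ -0.33333 + 30.0*I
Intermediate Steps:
t = 30 (t = -5*(-6) = 30)
h(n) = sqrt(2 + n) (h(n) = sqrt(n + sqrt(4)) = sqrt(n + 2) = sqrt(2 + n))
1/(-9 + 6) + t*h(r) = 1/(-9 + 6) + 30*sqrt(2 - 3) = 1/(-3) + 30*sqrt(-1) = -1/3 + 30*I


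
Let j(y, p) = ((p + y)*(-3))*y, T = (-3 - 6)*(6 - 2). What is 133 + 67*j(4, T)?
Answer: 25861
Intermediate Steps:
T = -36 (T = -9*4 = -36)
j(y, p) = y*(-3*p - 3*y) (j(y, p) = (-3*p - 3*y)*y = y*(-3*p - 3*y))
133 + 67*j(4, T) = 133 + 67*(-3*4*(-36 + 4)) = 133 + 67*(-3*4*(-32)) = 133 + 67*384 = 133 + 25728 = 25861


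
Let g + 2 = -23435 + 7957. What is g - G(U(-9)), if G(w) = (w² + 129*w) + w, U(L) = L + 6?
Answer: -15099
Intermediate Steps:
U(L) = 6 + L
g = -15480 (g = -2 + (-23435 + 7957) = -2 - 15478 = -15480)
G(w) = w² + 130*w
g - G(U(-9)) = -15480 - (6 - 9)*(130 + (6 - 9)) = -15480 - (-3)*(130 - 3) = -15480 - (-3)*127 = -15480 - 1*(-381) = -15480 + 381 = -15099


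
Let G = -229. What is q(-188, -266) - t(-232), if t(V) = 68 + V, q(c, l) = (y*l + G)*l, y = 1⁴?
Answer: 131834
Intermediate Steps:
y = 1
q(c, l) = l*(-229 + l) (q(c, l) = (1*l - 229)*l = (l - 229)*l = (-229 + l)*l = l*(-229 + l))
q(-188, -266) - t(-232) = -266*(-229 - 266) - (68 - 232) = -266*(-495) - 1*(-164) = 131670 + 164 = 131834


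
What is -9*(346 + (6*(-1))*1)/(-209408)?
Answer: 765/52352 ≈ 0.014613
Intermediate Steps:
-9*(346 + (6*(-1))*1)/(-209408) = -9*(346 - 6*1)*(-1/209408) = -9*(346 - 6)*(-1/209408) = -9*340*(-1/209408) = -3060*(-1/209408) = 765/52352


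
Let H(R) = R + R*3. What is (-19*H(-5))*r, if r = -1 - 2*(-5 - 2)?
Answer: 4940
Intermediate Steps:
H(R) = 4*R (H(R) = R + 3*R = 4*R)
r = 13 (r = -1 - 2*(-7) = -1 + 14 = 13)
(-19*H(-5))*r = -76*(-5)*13 = -19*(-20)*13 = 380*13 = 4940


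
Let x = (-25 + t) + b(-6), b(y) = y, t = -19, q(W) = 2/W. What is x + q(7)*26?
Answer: -298/7 ≈ -42.571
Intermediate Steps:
x = -50 (x = (-25 - 19) - 6 = -44 - 6 = -50)
x + q(7)*26 = -50 + (2/7)*26 = -50 + 52/7 = -298/7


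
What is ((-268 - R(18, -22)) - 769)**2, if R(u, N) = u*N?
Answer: 410881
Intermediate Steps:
R(u, N) = N*u
((-268 - R(18, -22)) - 769)**2 = ((-268 - (-22)*18) - 769)**2 = ((-268 - 1*(-396)) - 769)**2 = ((-268 + 396) - 769)**2 = (128 - 769)**2 = (-641)**2 = 410881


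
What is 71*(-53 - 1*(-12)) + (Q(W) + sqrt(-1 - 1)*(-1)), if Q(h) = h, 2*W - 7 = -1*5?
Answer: -2910 - I*sqrt(2) ≈ -2910.0 - 1.4142*I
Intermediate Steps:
W = 1 (W = 7/2 + (-1*5)/2 = 7/2 + (1/2)*(-5) = 7/2 - 5/2 = 1)
71*(-53 - 1*(-12)) + (Q(W) + sqrt(-1 - 1)*(-1)) = 71*(-53 - 1*(-12)) + (1 + sqrt(-1 - 1)*(-1)) = 71*(-53 + 12) + (1 + sqrt(-2)*(-1)) = 71*(-41) + (1 + (I*sqrt(2))*(-1)) = -2911 + (1 - I*sqrt(2)) = -2910 - I*sqrt(2)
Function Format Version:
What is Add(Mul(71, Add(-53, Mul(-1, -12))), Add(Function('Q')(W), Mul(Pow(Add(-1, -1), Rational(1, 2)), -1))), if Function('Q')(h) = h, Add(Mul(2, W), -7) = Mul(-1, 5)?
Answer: Add(-2910, Mul(-1, I, Pow(2, Rational(1, 2)))) ≈ Add(-2910.0, Mul(-1.4142, I))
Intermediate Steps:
W = 1 (W = Add(Rational(7, 2), Mul(Rational(1, 2), Mul(-1, 5))) = Add(Rational(7, 2), Mul(Rational(1, 2), -5)) = Add(Rational(7, 2), Rational(-5, 2)) = 1)
Add(Mul(71, Add(-53, Mul(-1, -12))), Add(Function('Q')(W), Mul(Pow(Add(-1, -1), Rational(1, 2)), -1))) = Add(Mul(71, Add(-53, Mul(-1, -12))), Add(1, Mul(Pow(Add(-1, -1), Rational(1, 2)), -1))) = Add(Mul(71, Add(-53, 12)), Add(1, Mul(Pow(-2, Rational(1, 2)), -1))) = Add(Mul(71, -41), Add(1, Mul(Mul(I, Pow(2, Rational(1, 2))), -1))) = Add(-2911, Add(1, Mul(-1, I, Pow(2, Rational(1, 2))))) = Add(-2910, Mul(-1, I, Pow(2, Rational(1, 2))))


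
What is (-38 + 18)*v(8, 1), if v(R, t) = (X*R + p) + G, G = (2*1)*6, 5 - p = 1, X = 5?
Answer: -1120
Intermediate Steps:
p = 4 (p = 5 - 1*1 = 5 - 1 = 4)
G = 12 (G = 2*6 = 12)
v(R, t) = 16 + 5*R (v(R, t) = (5*R + 4) + 12 = (4 + 5*R) + 12 = 16 + 5*R)
(-38 + 18)*v(8, 1) = (-38 + 18)*(16 + 5*8) = -20*(16 + 40) = -20*56 = -1120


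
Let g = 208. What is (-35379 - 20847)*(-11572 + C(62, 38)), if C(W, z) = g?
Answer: 638952264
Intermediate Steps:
C(W, z) = 208
(-35379 - 20847)*(-11572 + C(62, 38)) = (-35379 - 20847)*(-11572 + 208) = -56226*(-11364) = 638952264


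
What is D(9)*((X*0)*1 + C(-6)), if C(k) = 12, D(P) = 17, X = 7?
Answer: 204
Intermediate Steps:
D(9)*((X*0)*1 + C(-6)) = 17*((7*0)*1 + 12) = 17*(0*1 + 12) = 17*(0 + 12) = 17*12 = 204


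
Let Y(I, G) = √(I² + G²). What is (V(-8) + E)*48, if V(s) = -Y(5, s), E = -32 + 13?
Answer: -912 - 48*√89 ≈ -1364.8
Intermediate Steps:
E = -19
Y(I, G) = √(G² + I²)
V(s) = -√(25 + s²) (V(s) = -√(s² + 5²) = -√(s² + 25) = -√(25 + s²))
(V(-8) + E)*48 = (-√(25 + (-8)²) - 19)*48 = (-√(25 + 64) - 19)*48 = (-√89 - 19)*48 = (-19 - √89)*48 = -912 - 48*√89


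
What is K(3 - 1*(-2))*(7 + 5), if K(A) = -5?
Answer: -60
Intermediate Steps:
K(3 - 1*(-2))*(7 + 5) = -5*(7 + 5) = -5*12 = -60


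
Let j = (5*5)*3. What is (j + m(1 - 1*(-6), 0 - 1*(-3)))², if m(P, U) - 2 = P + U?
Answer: 7569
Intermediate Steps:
j = 75 (j = 25*3 = 75)
m(P, U) = 2 + P + U (m(P, U) = 2 + (P + U) = 2 + P + U)
(j + m(1 - 1*(-6), 0 - 1*(-3)))² = (75 + (2 + (1 - 1*(-6)) + (0 - 1*(-3))))² = (75 + (2 + (1 + 6) + (0 + 3)))² = (75 + (2 + 7 + 3))² = (75 + 12)² = 87² = 7569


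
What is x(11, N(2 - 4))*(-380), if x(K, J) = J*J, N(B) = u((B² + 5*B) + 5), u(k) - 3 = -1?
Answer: -1520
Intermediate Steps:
u(k) = 2 (u(k) = 3 - 1 = 2)
N(B) = 2
x(K, J) = J²
x(11, N(2 - 4))*(-380) = 2²*(-380) = 4*(-380) = -1520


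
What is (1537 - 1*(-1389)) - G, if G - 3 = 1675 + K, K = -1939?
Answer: 3187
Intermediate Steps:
G = -261 (G = 3 + (1675 - 1939) = 3 - 264 = -261)
(1537 - 1*(-1389)) - G = (1537 - 1*(-1389)) - 1*(-261) = (1537 + 1389) + 261 = 2926 + 261 = 3187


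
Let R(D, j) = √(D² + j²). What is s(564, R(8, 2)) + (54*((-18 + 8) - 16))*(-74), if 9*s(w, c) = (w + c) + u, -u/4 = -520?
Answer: 937708/9 + 2*√17/9 ≈ 1.0419e+5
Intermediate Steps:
u = 2080 (u = -4*(-520) = 2080)
s(w, c) = 2080/9 + c/9 + w/9 (s(w, c) = ((w + c) + 2080)/9 = ((c + w) + 2080)/9 = (2080 + c + w)/9 = 2080/9 + c/9 + w/9)
s(564, R(8, 2)) + (54*((-18 + 8) - 16))*(-74) = (2080/9 + √(8² + 2²)/9 + (⅑)*564) + (54*((-18 + 8) - 16))*(-74) = (2080/9 + √(64 + 4)/9 + 188/3) + (54*(-10 - 16))*(-74) = (2080/9 + √68/9 + 188/3) + (54*(-26))*(-74) = (2080/9 + (2*√17)/9 + 188/3) - 1404*(-74) = (2080/9 + 2*√17/9 + 188/3) + 103896 = (2644/9 + 2*√17/9) + 103896 = 937708/9 + 2*√17/9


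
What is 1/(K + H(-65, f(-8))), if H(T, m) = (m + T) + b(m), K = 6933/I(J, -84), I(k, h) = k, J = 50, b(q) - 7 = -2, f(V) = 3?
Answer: 50/4083 ≈ 0.012246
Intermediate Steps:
b(q) = 5 (b(q) = 7 - 2 = 5)
K = 6933/50 ≈ 138.66
H(T, m) = 5 + T + m (H(T, m) = (m + T) + 5 = (T + m) + 5 = 5 + T + m)
1/(K + H(-65, f(-8))) = 1/(6933/50 + (5 - 65 + 3)) = 1/(6933/50 - 57) = 1/(4083/50) = 50/4083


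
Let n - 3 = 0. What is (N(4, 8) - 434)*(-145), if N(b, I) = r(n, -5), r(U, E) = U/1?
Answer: 62495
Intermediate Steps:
n = 3 (n = 3 + 0 = 3)
r(U, E) = U (r(U, E) = U*1 = U)
N(b, I) = 3
(N(4, 8) - 434)*(-145) = (3 - 434)*(-145) = -431*(-145) = 62495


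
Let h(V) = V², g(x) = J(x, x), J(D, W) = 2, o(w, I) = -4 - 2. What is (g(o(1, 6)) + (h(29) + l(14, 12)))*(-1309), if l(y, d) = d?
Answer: -1119195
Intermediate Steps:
o(w, I) = -6
g(x) = 2
(g(o(1, 6)) + (h(29) + l(14, 12)))*(-1309) = (2 + (29² + 12))*(-1309) = (2 + (841 + 12))*(-1309) = (2 + 853)*(-1309) = 855*(-1309) = -1119195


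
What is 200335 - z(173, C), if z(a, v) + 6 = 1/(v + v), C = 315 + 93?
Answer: 163478255/816 ≈ 2.0034e+5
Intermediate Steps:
C = 408
z(a, v) = -6 + 1/(2*v) (z(a, v) = -6 + 1/(v + v) = -6 + 1/(2*v))
200335 - z(173, C) = 200335 - (-6 + (½)/408) = 200335 - (-6 + (½)*(1/408)) = 200335 - (-6 + 1/816) = 200335 - 1*(-4895/816) = 200335 + 4895/816 = 163478255/816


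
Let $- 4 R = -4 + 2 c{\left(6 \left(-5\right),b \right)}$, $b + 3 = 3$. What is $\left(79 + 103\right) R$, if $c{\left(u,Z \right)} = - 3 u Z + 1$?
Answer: $91$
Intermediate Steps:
$b = 0$ ($b = -3 + 3 = 0$)
$c{\left(u,Z \right)} = 1 - 3 Z u$ ($c{\left(u,Z \right)} = - 3 Z u + 1 = 1 - 3 Z u$)
$R = \frac{1}{2}$ ($R = - \frac{-4 + 2 \left(1 - 0 \cdot 6 \left(-5\right)\right)}{4} = - \frac{-4 + 2 \left(1 - 0 \left(-30\right)\right)}{4} = - \frac{-4 + 2 \left(1 + 0\right)}{4} = - \frac{-4 + 2 \cdot 1}{4} = - \frac{-4 + 2}{4} = \left(- \frac{1}{4}\right) \left(-2\right) = \frac{1}{2} \approx 0.5$)
$\left(79 + 103\right) R = \left(79 + 103\right) \frac{1}{2} = 182 \cdot \frac{1}{2} = 91$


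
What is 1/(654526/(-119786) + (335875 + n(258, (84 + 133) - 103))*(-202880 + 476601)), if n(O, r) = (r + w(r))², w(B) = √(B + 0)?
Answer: 171331421114484891103/16365555941248584660798564281090 - 55967396902928553*√114/8182777970624292330399282140545 ≈ 1.0396e-11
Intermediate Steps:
w(B) = √B
n(O, r) = (r + √r)²
1/(654526/(-119786) + (335875 + n(258, (84 + 133) - 103))*(-202880 + 476601)) = 1/(654526/(-119786) + (335875 + (((84 + 133) - 103) + √((84 + 133) - 103))²)*(-202880 + 476601)) = 1/(654526*(-1/119786) + (335875 + ((217 - 103) + √(217 - 103))²)*273721) = 1/(-327263/59893 + (335875 + (114 + √114)²)*273721) = 1/(-327263/59893 + (91936040875 + 273721*(114 + √114)²)) = 1/(5506325295799112/59893 + 273721*(114 + √114)²)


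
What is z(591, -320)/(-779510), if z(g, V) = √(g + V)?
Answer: -√271/779510 ≈ -2.1118e-5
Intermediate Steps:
z(g, V) = √(V + g)
z(591, -320)/(-779510) = √(-320 + 591)/(-779510) = √271*(-1/779510) = -√271/779510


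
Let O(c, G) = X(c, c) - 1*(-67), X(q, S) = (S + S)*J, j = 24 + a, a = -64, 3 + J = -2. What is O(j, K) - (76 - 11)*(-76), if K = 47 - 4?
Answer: 5407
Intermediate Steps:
J = -5 (J = -3 - 2 = -5)
j = -40 (j = 24 - 64 = -40)
K = 43
X(q, S) = -10*S (X(q, S) = (S + S)*(-5) = (2*S)*(-5) = -10*S)
O(c, G) = 67 - 10*c (O(c, G) = -10*c - 1*(-67) = -10*c + 67 = 67 - 10*c)
O(j, K) - (76 - 11)*(-76) = (67 - 10*(-40)) - (76 - 11)*(-76) = (67 + 400) - 65*(-76) = 467 - 1*(-4940) = 467 + 4940 = 5407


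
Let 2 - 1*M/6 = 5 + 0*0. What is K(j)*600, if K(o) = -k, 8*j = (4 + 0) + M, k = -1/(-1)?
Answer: -600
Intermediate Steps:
M = -18 (M = 12 - 6*(5 + 0*0) = 12 - 6*(5 + 0) = 12 - 6*5 = 12 - 30 = -18)
k = 1 (k = -1*(-1) = 1)
j = -7/4 (j = ((4 + 0) - 18)/8 = (4 - 18)/8 = (⅛)*(-14) = -7/4 ≈ -1.7500)
K(o) = -1 (K(o) = -1*1 = -1)
K(j)*600 = -1*600 = -600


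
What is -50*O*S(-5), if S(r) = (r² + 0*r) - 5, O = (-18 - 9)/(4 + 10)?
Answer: 13500/7 ≈ 1928.6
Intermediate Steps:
O = -27/14 ≈ -1.9286
S(r) = -5 + r² (S(r) = (r² + 0) - 5 = r² - 5 = -5 + r²)
-50*O*S(-5) = -(-675)*(-5 + (-5)²)/7 = -(-675)*(-5 + 25)/7 = -(-675)*20/7 = -50*(-270/7) = 13500/7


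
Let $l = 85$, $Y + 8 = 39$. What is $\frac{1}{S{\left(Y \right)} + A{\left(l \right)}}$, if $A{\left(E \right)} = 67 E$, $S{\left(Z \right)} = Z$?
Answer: $\frac{1}{5726} \approx 0.00017464$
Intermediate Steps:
$Y = 31$ ($Y = -8 + 39 = 31$)
$\frac{1}{S{\left(Y \right)} + A{\left(l \right)}} = \frac{1}{31 + 67 \cdot 85} = \frac{1}{31 + 5695} = \frac{1}{5726}$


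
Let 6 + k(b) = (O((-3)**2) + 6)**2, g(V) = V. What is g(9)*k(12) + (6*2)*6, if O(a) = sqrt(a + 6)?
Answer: 477 + 108*sqrt(15) ≈ 895.28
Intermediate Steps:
O(a) = sqrt(6 + a)
k(b) = -6 + (6 + sqrt(15))**2 (k(b) = -6 + (sqrt(6 + (-3)**2) + 6)**2 = -6 + (sqrt(6 + 9) + 6)**2 = -6 + (sqrt(15) + 6)**2 = -6 + (6 + sqrt(15))**2)
g(9)*k(12) + (6*2)*6 = 9*(45 + 12*sqrt(15)) + (6*2)*6 = (405 + 108*sqrt(15)) + 12*6 = (405 + 108*sqrt(15)) + 72 = 477 + 108*sqrt(15)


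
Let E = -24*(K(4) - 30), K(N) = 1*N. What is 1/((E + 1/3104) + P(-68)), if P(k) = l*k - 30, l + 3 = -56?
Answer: 3104/14297025 ≈ 0.00021711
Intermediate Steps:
l = -59 (l = -3 - 56 = -59)
K(N) = N
P(k) = -30 - 59*k (P(k) = -59*k - 30 = -30 - 59*k)
E = 624 (E = -24*(4 - 30) = -24*(-26) = 624)
1/((E + 1/3104) + P(-68)) = 1/((624 + 1/3104) + (-30 - 59*(-68))) = 1/((624 + 1/3104) + (-30 + 4012)) = 1/(1936897/3104 + 3982) = 1/(14297025/3104) = 3104/14297025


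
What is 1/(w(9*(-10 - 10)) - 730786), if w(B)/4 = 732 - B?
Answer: -1/727138 ≈ -1.3753e-6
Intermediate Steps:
w(B) = 2928 - 4*B (w(B) = 4*(732 - B) = 2928 - 4*B)
1/(w(9*(-10 - 10)) - 730786) = 1/((2928 - 36*(-10 - 10)) - 730786) = 1/((2928 - 36*(-20)) - 730786) = 1/((2928 - 4*(-180)) - 730786) = 1/((2928 + 720) - 730786) = 1/(3648 - 730786) = 1/(-727138) = -1/727138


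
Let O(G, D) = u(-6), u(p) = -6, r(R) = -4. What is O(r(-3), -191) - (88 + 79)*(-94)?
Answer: 15692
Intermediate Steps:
O(G, D) = -6
O(r(-3), -191) - (88 + 79)*(-94) = -6 - (88 + 79)*(-94) = -6 - 167*(-94) = -6 - 1*(-15698) = -6 + 15698 = 15692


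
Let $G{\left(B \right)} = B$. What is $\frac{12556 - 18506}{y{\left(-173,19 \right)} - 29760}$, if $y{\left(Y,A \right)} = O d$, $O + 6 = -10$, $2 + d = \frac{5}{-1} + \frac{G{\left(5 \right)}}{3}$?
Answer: $\frac{8925}{44512} \approx 0.20051$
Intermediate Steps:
$d = - \frac{16}{3}$ ($d = -2 + \left(\frac{5}{-1} + \frac{5}{3}\right) = -2 + \left(5 \left(-1\right) + 5 \cdot \frac{1}{3}\right) = -2 + \left(-5 + \frac{5}{3}\right) = -2 - \frac{10}{3} = - \frac{16}{3} \approx -5.3333$)
$O = -16$ ($O = -6 - 10 = -16$)
$y{\left(Y,A \right)} = \frac{256}{3}$ ($y{\left(Y,A \right)} = \left(-16\right) \left(- \frac{16}{3}\right) = \frac{256}{3}$)
$\frac{12556 - 18506}{y{\left(-173,19 \right)} - 29760} = \frac{12556 - 18506}{\frac{256}{3} - 29760} = - \frac{5950}{- \frac{89024}{3}} = \left(-5950\right) \left(- \frac{3}{89024}\right) = \frac{8925}{44512}$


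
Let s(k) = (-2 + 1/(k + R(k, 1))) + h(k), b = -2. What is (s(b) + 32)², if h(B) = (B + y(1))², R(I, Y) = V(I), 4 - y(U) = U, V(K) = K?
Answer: 15129/16 ≈ 945.56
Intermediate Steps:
y(U) = 4 - U
R(I, Y) = I
h(B) = (3 + B)² (h(B) = (B + (4 - 1*1))² = (B + (4 - 1))² = (B + 3)² = (3 + B)²)
s(k) = -2 + (3 + k)² + 1/(2*k) (s(k) = (-2 + 1/(k + k)) + (3 + k)² = (-2 + 1/(2*k)) + (3 + k)² = -2 + (3 + k)² + 1/(2*k))
(s(b) + 32)² = ((-2 + (3 - 2)² + (½)/(-2)) + 32)² = ((-2 + 1² + (½)*(-½)) + 32)² = ((-2 + 1 - ¼) + 32)² = (-5/4 + 32)² = (123/4)² = 15129/16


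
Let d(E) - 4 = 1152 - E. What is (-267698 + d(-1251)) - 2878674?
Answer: -3143965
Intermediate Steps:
d(E) = 1156 - E (d(E) = 4 + (1152 - E) = 1156 - E)
(-267698 + d(-1251)) - 2878674 = (-267698 + (1156 - 1*(-1251))) - 2878674 = (-267698 + (1156 + 1251)) - 2878674 = (-267698 + 2407) - 2878674 = -265291 - 2878674 = -3143965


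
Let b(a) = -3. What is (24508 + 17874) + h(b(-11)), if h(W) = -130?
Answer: 42252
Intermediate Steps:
(24508 + 17874) + h(b(-11)) = (24508 + 17874) - 130 = 42382 - 130 = 42252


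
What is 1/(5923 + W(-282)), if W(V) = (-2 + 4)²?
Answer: 1/5927 ≈ 0.00016872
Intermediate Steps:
W(V) = 4 (W(V) = 2² = 4)
1/(5923 + W(-282)) = 1/(5923 + 4) = 1/5927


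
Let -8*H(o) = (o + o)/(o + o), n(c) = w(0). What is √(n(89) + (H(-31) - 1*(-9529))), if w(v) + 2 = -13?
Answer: √152222/4 ≈ 97.539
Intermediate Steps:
w(v) = -15 (w(v) = -2 - 13 = -15)
n(c) = -15
H(o) = -⅛ (H(o) = -(o + o)/(8*(o + o)) = -2*o/(8*(2*o)) = -2*o*1/(2*o)/8 = -⅛*1 = -⅛)
√(n(89) + (H(-31) - 1*(-9529))) = √(-15 + (-⅛ - 1*(-9529))) = √(-15 + (-⅛ + 9529)) = √(-15 + 76231/8) = √(76111/8) = √152222/4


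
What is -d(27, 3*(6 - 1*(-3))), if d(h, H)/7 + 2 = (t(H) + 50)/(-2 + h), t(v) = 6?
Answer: -42/25 ≈ -1.6800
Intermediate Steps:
d(h, H) = -14 + 392/(-2 + h) (d(h, H) = -14 + 7*((6 + 50)/(-2 + h)) = -14 + 7*(56/(-2 + h)) = -14 + 392/(-2 + h))
-d(27, 3*(6 - 1*(-3))) = -14*(30 - 1*27)/(-2 + 27) = -14*(30 - 27)/25 = -14*3/25 = -1*42/25 = -42/25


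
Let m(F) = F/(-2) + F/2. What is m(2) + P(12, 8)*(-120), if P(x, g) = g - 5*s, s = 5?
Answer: 2040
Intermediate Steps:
P(x, g) = -25 + g (P(x, g) = g - 5*5 = g - 25 = -25 + g)
m(F) = 0 (m(F) = F*(-½) + F*(½) = -F/2 + F/2 = 0)
m(2) + P(12, 8)*(-120) = 0 + (-25 + 8)*(-120) = 0 - 17*(-120) = 0 + 2040 = 2040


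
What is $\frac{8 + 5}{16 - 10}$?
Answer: $\frac{13}{6} \approx 2.1667$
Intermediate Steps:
$\frac{8 + 5}{16 - 10} = \frac{13}{6}$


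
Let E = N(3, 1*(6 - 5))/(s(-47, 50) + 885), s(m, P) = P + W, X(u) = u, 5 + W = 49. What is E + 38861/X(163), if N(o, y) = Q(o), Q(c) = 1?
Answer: 38045082/159577 ≈ 238.41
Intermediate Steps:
W = 44 (W = -5 + 49 = 44)
s(m, P) = 44 + P (s(m, P) = P + 44 = 44 + P)
N(o, y) = 1
E = 1/979 (E = 1/((44 + 50) + 885) = 1/(94 + 885) = 1/979 ≈ 0.0010215)
E + 38861/X(163) = 1/979 + 38861/163 = 38045082/159577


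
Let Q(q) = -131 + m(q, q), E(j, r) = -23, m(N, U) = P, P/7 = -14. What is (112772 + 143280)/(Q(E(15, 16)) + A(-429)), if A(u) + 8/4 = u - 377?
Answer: -256052/1037 ≈ -246.92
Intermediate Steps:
P = -98 (P = 7*(-14) = -98)
m(N, U) = -98
A(u) = -379 + u (A(u) = -2 + (u - 377) = -2 + (-377 + u) = -379 + u)
Q(q) = -229 (Q(q) = -131 - 98 = -229)
(112772 + 143280)/(Q(E(15, 16)) + A(-429)) = (112772 + 143280)/(-229 + (-379 - 429)) = 256052/(-229 - 808) = 256052/(-1037) = 256052*(-1/1037) = -256052/1037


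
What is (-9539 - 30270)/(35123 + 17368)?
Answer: -39809/52491 ≈ -0.75840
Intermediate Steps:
(-9539 - 30270)/(35123 + 17368) = -39809/52491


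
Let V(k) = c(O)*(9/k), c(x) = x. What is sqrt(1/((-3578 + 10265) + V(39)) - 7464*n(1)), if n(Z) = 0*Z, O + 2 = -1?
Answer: sqrt(125554)/28974 ≈ 0.012229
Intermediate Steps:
O = -3 (O = -2 - 1 = -3)
n(Z) = 0
V(k) = -27/k
sqrt(1/((-3578 + 10265) + V(39)) - 7464*n(1)) = sqrt(1/((-3578 + 10265) - 27/39) - 7464*0) = sqrt(1/(6687 - 27*1/39) + 0) = sqrt(1/(6687 - 9/13) + 0) = sqrt(1/(86922/13) + 0) = sqrt(13/86922 + 0) = sqrt(13/86922) = sqrt(125554)/28974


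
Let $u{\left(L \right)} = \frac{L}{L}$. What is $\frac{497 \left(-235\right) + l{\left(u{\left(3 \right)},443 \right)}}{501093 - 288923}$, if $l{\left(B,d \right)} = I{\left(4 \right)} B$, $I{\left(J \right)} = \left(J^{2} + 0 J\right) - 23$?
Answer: $- \frac{8343}{15155} \approx -0.55051$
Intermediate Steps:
$u{\left(L \right)} = 1$
$I{\left(J \right)} = -23 + J^{2}$ ($I{\left(J \right)} = \left(J^{2} + 0\right) - 23 = J^{2} - 23 = -23 + J^{2}$)
$l{\left(B,d \right)} = - 7 B$ ($l{\left(B,d \right)} = \left(-23 + 4^{2}\right) B = \left(-23 + 16\right) B = - 7 B$)
$\frac{497 \left(-235\right) + l{\left(u{\left(3 \right)},443 \right)}}{501093 - 288923} = \frac{497 \left(-235\right) - 7}{501093 - 288923} = \frac{-116795 - 7}{212170} = \left(-116802\right) \frac{1}{212170} = - \frac{8343}{15155}$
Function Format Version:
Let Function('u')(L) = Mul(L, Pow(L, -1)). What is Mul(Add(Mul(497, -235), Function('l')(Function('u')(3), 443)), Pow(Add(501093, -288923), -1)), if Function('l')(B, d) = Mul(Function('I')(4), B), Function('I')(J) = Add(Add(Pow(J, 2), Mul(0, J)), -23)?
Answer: Rational(-8343, 15155) ≈ -0.55051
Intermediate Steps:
Function('u')(L) = 1
Function('I')(J) = Add(-23, Pow(J, 2)) (Function('I')(J) = Add(Add(Pow(J, 2), 0), -23) = Add(Pow(J, 2), -23) = Add(-23, Pow(J, 2)))
Function('l')(B, d) = Mul(-7, B) (Function('l')(B, d) = Mul(Add(-23, Pow(4, 2)), B) = Mul(Add(-23, 16), B) = Mul(-7, B))
Mul(Add(Mul(497, -235), Function('l')(Function('u')(3), 443)), Pow(Add(501093, -288923), -1)) = Mul(Add(Mul(497, -235), Mul(-7, 1)), Pow(Add(501093, -288923), -1)) = Mul(Add(-116795, -7), Pow(212170, -1)) = Mul(-116802, Rational(1, 212170)) = Rational(-8343, 15155)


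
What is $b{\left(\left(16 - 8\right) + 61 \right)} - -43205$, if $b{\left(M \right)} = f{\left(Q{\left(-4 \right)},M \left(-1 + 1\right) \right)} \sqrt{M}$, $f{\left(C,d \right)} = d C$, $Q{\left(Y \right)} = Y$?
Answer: $43205$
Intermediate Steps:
$f{\left(C,d \right)} = C d$
$b{\left(M \right)} = 0$ ($b{\left(M \right)} = - 4 M \left(-1 + 1\right) \sqrt{M} = - 4 M 0 \sqrt{M} = \left(-4\right) 0 \sqrt{M} = 0 \sqrt{M} = 0$)
$b{\left(\left(16 - 8\right) + 61 \right)} - -43205 = 0 - -43205 = 0 + 43205 = 43205$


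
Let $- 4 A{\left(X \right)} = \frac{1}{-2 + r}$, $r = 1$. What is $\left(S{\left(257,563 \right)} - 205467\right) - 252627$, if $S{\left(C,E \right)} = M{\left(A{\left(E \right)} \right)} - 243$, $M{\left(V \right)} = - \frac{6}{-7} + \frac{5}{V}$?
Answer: $- \frac{3208213}{7} \approx -4.5832 \cdot 10^{5}$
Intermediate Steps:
$A{\left(X \right)} = \frac{1}{4}$ ($A{\left(X \right)} = - \frac{1}{4 \left(-2 + 1\right)} = - \frac{1}{4 \left(-1\right)} = \left(- \frac{1}{4}\right) \left(-1\right) = \frac{1}{4}$)
$M{\left(V \right)} = \frac{6}{7} + \frac{5}{V}$ ($M{\left(V \right)} = \left(-6\right) \left(- \frac{1}{7}\right) + \frac{5}{V} = \frac{6}{7} + \frac{5}{V}$)
$S{\left(C,E \right)} = - \frac{1555}{7}$ ($S{\left(C,E \right)} = \left(\frac{6}{7} + 5 \frac{1}{\frac{1}{4}}\right) - 243 = \left(\frac{6}{7} + 5 \cdot 4\right) - 243 = \left(\frac{6}{7} + 20\right) - 243 = \frac{146}{7} - 243 = - \frac{1555}{7}$)
$\left(S{\left(257,563 \right)} - 205467\right) - 252627 = \left(- \frac{1555}{7} - 205467\right) - 252627 = - \frac{1439824}{7} - 252627 = - \frac{3208213}{7}$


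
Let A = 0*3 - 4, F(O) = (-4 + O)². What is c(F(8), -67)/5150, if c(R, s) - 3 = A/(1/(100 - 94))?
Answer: -21/5150 ≈ -0.0040777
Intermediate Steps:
A = -4 (A = 0 - 4 = -4)
c(R, s) = -21 (c(R, s) = 3 - 4/(1/(100 - 94)) = 3 - 4/(1/6) = 3 - 4/⅙ = 3 - 4*6 = 3 - 24 = -21)
c(F(8), -67)/5150 = -21/5150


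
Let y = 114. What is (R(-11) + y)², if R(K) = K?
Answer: 10609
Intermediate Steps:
(R(-11) + y)² = (-11 + 114)² = 103² = 10609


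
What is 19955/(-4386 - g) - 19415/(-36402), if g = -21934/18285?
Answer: -5862820204405/1459284759276 ≈ -4.0176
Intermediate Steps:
g = -21934/18285 (g = -21934*1/18285 = -21934/18285 ≈ -1.1996)
19955/(-4386 - g) - 19415/(-36402) = 19955/(-4386 - 1*(-21934/18285)) - 19415/(-36402) = 19955/(-4386 + 21934/18285) - 19415*(-1/36402) = 19955/(-80176076/18285) + 19415/36402 = 19955*(-18285/80176076) + 19415/36402 = -364877175/80176076 + 19415/36402 = -5862820204405/1459284759276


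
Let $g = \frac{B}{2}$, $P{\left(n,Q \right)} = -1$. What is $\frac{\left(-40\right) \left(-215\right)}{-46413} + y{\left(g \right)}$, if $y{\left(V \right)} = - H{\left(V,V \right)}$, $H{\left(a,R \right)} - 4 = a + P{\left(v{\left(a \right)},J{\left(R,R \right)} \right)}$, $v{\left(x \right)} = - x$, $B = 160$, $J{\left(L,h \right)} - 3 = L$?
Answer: $- \frac{3860879}{46413} \approx -83.185$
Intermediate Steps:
$J{\left(L,h \right)} = 3 + L$
$g = 80$ ($g = \frac{160}{2} = 160 \cdot \frac{1}{2} = 80$)
$H{\left(a,R \right)} = 3 + a$ ($H{\left(a,R \right)} = 4 + \left(a - 1\right) = 4 + \left(-1 + a\right) = 3 + a$)
$y{\left(V \right)} = -3 - V$ ($y{\left(V \right)} = - (3 + V) = -3 - V$)
$\frac{\left(-40\right) \left(-215\right)}{-46413} + y{\left(g \right)} = \frac{\left(-40\right) \left(-215\right)}{-46413} - 83 = 8600 \left(- \frac{1}{46413}\right) - 83 = - \frac{8600}{46413} - 83 = - \frac{3860879}{46413}$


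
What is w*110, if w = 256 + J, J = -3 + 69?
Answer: 35420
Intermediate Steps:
J = 66
w = 322 (w = 256 + 66 = 322)
w*110 = 322*110 = 35420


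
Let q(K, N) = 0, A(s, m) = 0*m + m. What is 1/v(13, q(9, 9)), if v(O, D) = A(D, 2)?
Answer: 1/2 ≈ 0.50000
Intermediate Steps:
A(s, m) = m (A(s, m) = 0 + m = m)
v(O, D) = 2
1/v(13, q(9, 9)) = 1/2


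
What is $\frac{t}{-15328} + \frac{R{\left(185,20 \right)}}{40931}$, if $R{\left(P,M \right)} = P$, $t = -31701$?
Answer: $\frac{1300389311}{627390368} \approx 2.0727$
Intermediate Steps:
$\frac{t}{-15328} + \frac{R{\left(185,20 \right)}}{40931} = - \frac{31701}{-15328} + \frac{185}{40931} = \left(-31701\right) \left(- \frac{1}{15328}\right) + 185 \cdot \frac{1}{40931} = \frac{31701}{15328} + \frac{185}{40931} = \frac{1300389311}{627390368}$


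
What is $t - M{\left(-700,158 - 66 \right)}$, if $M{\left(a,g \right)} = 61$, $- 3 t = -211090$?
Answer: $\frac{210907}{3} \approx 70302.0$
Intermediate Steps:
$t = \frac{211090}{3}$ ($t = \left(- \frac{1}{3}\right) \left(-211090\right) = \frac{211090}{3} \approx 70363.0$)
$t - M{\left(-700,158 - 66 \right)} = \frac{211090}{3} - 61 = \frac{210907}{3}$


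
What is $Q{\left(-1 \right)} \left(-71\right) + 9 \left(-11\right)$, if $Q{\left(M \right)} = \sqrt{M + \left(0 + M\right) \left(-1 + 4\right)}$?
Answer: $-99 - 142 i \approx -99.0 - 142.0 i$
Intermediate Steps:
$Q{\left(M \right)} = 2 \sqrt{M}$ ($Q{\left(M \right)} = \sqrt{M + M 3} = \sqrt{M + 3 M} = \sqrt{4 M} = 2 \sqrt{M}$)
$Q{\left(-1 \right)} \left(-71\right) + 9 \left(-11\right) = 2 \sqrt{-1} \left(-71\right) + 9 \left(-11\right) = 2 i \left(-71\right) - 99 = - 142 i - 99 = -99 - 142 i$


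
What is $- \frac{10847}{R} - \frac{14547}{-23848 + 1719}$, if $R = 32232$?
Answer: $\frac{228845641}{713261928} \approx 0.32084$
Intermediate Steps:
$- \frac{10847}{R} - \frac{14547}{-23848 + 1719} = - \frac{10847}{32232} - \frac{14547}{-23848 + 1719} = \left(-10847\right) \frac{1}{32232} - \frac{14547}{-22129} = - \frac{10847}{32232} - - \frac{14547}{22129} = - \frac{10847}{32232} + \frac{14547}{22129} = \frac{228845641}{713261928}$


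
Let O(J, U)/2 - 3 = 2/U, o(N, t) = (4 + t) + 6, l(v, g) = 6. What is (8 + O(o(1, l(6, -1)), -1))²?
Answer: 100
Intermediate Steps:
o(N, t) = 10 + t
O(J, U) = 6 + 4/U (O(J, U) = 6 + 2*(2/U) = 6 + 4/U)
(8 + O(o(1, l(6, -1)), -1))² = (8 + (6 + 4/(-1)))² = (8 + (6 + 4*(-1)))² = (8 + (6 - 4))² = (8 + 2)² = 10² = 100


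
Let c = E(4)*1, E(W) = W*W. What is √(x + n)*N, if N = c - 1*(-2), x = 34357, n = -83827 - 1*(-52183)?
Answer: 18*√2713 ≈ 937.56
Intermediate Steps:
E(W) = W²
n = -31644 (n = -83827 + 52183 = -31644)
c = 16 (c = 4²*1 = 16*1 = 16)
N = 18 (N = 16 - 1*(-2) = 16 + 2 = 18)
√(x + n)*N = √(34357 - 31644)*18 = √2713*18 = 18*√2713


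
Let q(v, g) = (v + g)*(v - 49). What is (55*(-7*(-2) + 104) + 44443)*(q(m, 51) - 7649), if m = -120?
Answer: 204343196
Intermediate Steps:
q(v, g) = (-49 + v)*(g + v) (q(v, g) = (g + v)*(-49 + v) = (-49 + v)*(g + v))
(55*(-7*(-2) + 104) + 44443)*(q(m, 51) - 7649) = (55*(-7*(-2) + 104) + 44443)*(((-120)**2 - 49*51 - 49*(-120) + 51*(-120)) - 7649) = (55*(14 + 104) + 44443)*((14400 - 2499 + 5880 - 6120) - 7649) = (55*118 + 44443)*(11661 - 7649) = (6490 + 44443)*4012 = 50933*4012 = 204343196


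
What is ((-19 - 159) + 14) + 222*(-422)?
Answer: -93848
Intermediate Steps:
((-19 - 159) + 14) + 222*(-422) = (-178 + 14) - 93684 = -164 - 93684 = -93848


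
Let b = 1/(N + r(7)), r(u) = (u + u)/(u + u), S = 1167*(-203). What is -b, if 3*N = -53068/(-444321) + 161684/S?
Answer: -105260089221/85504177789 ≈ -1.2311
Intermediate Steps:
S = -236901
r(u) = 1 (r(u) = (2*u)/((2*u)) = (2*u)*(1/(2*u)) = 1)
N = -19755911432/105260089221 (N = (-53068/(-444321) + 161684/(-236901))/3 = (-53068*(-1/444321) + 161684*(-1/236901))/3 = (53068/444321 - 161684/236901)/3 = (⅓)*(-19755911432/35086696407) = -19755911432/105260089221 ≈ -0.18769)
b = 105260089221/85504177789 (b = 1/(-19755911432/105260089221 + 1) = 1/(85504177789/105260089221) = 105260089221/85504177789 ≈ 1.2311)
-b = -1*105260089221/85504177789 = -105260089221/85504177789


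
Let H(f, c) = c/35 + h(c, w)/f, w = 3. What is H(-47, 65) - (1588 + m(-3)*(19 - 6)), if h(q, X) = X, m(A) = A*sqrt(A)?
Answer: -521862/329 + 39*I*sqrt(3) ≈ -1586.2 + 67.55*I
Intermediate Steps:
m(A) = A**(3/2)
H(f, c) = 3/f + c/35 (H(f, c) = c/35 + 3/f = 3/f + c/35)
H(-47, 65) - (1588 + m(-3)*(19 - 6)) = (3/(-47) + (1/35)*65) - (1588 + (-3)**(3/2)*(19 - 6)) = (3*(-1/47) + 13/7) - (1588 - 3*I*sqrt(3)*13) = (-3/47 + 13/7) - (1588 - 39*I*sqrt(3)) = 590/329 + (-1588 + 39*I*sqrt(3)) = -521862/329 + 39*I*sqrt(3)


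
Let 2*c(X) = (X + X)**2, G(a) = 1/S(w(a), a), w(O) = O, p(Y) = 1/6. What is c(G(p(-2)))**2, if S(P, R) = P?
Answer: 5184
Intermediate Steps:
p(Y) = 1/6
G(a) = 1/a
c(X) = 2*X**2 (c(X) = (X + X)**2/2 = (2*X)**2/2 = (4*X**2)/2 = 2*X**2)
c(G(p(-2)))**2 = (2*(1/(1/6))**2)**2 = (2*6**2)**2 = (2*36)**2 = 72**2 = 5184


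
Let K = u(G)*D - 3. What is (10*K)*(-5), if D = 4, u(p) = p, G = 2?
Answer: -250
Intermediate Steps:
K = 5 (K = 2*4 - 3 = 8 - 3 = 5)
(10*K)*(-5) = (10*5)*(-5) = 50*(-5) = -250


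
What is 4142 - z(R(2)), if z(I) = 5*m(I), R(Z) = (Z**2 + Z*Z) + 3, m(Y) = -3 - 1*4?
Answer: 4177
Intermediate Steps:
m(Y) = -7 (m(Y) = -3 - 4 = -7)
R(Z) = 3 + 2*Z**2 (R(Z) = (Z**2 + Z**2) + 3 = 2*Z**2 + 3 = 3 + 2*Z**2)
z(I) = -35 (z(I) = 5*(-7) = -35)
4142 - z(R(2)) = 4142 - 1*(-35) = 4142 + 35 = 4177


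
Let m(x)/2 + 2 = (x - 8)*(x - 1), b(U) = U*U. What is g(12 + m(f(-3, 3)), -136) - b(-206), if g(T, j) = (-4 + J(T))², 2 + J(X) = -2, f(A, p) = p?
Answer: -42372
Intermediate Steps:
b(U) = U²
m(x) = -4 + 2*(-1 + x)*(-8 + x) (m(x) = -4 + 2*((x - 8)*(x - 1)) = -4 + 2*((-8 + x)*(-1 + x)) = -4 + 2*((-1 + x)*(-8 + x)) = -4 + 2*(-1 + x)*(-8 + x))
J(X) = -4 (J(X) = -2 - 2 = -4)
g(T, j) = 64 (g(T, j) = (-4 - 4)² = (-8)² = 64)
g(12 + m(f(-3, 3)), -136) - b(-206) = 64 - 1*(-206)² = 64 - 1*42436 = 64 - 42436 = -42372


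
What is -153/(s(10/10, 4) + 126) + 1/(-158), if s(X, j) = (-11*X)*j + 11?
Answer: -8089/4898 ≈ -1.6515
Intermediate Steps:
s(X, j) = 11 - 11*X*j (s(X, j) = -11*X*j + 11 = 11 - 11*X*j)
-153/(s(10/10, 4) + 126) + 1/(-158) = -153/((11 - 11*10/10*4) + 126) + 1/(-158) = -153/((11 - 11*10*(1/10)*4) + 126) - 1/158 = -153/((11 - 11*1*4) + 126) - 1/158 = -153/((11 - 44) + 126) - 1/158 = -153/(-33 + 126) - 1/158 = -153/93 - 1/158 = -153*1/93 - 1/158 = -51/31 - 1/158 = -8089/4898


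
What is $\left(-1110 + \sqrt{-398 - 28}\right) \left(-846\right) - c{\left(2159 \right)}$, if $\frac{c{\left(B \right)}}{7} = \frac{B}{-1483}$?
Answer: $\frac{1392641093}{1483} - 846 i \sqrt{426} \approx 9.3907 \cdot 10^{5} - 17461.0 i$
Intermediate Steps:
$c{\left(B \right)} = - \frac{7 B}{1483}$ ($c{\left(B \right)} = 7 \frac{B}{-1483} = 7 B \left(- \frac{1}{1483}\right) = 7 \left(- \frac{B}{1483}\right) = - \frac{7 B}{1483}$)
$\left(-1110 + \sqrt{-398 - 28}\right) \left(-846\right) - c{\left(2159 \right)} = \left(-1110 + \sqrt{-398 - 28}\right) \left(-846\right) - \left(- \frac{7}{1483}\right) 2159 = \left(-1110 + \sqrt{-426}\right) \left(-846\right) - - \frac{15113}{1483} = \left(-1110 + i \sqrt{426}\right) \left(-846\right) + \frac{15113}{1483} = \left(939060 - 846 i \sqrt{426}\right) + \frac{15113}{1483} = \frac{1392641093}{1483} - 846 i \sqrt{426}$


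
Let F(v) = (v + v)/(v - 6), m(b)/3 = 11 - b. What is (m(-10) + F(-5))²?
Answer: 494209/121 ≈ 4084.4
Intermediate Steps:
m(b) = 33 - 3*b (m(b) = 3*(11 - b) = 33 - 3*b)
F(v) = 2*v/(-6 + v) (F(v) = (2*v)/(-6 + v) = 2*v/(-6 + v))
(m(-10) + F(-5))² = ((33 - 3*(-10)) + 2*(-5)/(-6 - 5))² = ((33 + 30) + 2*(-5)/(-11))² = (63 + 2*(-5)*(-1/11))² = (63 + 10/11)² = (703/11)² = 494209/121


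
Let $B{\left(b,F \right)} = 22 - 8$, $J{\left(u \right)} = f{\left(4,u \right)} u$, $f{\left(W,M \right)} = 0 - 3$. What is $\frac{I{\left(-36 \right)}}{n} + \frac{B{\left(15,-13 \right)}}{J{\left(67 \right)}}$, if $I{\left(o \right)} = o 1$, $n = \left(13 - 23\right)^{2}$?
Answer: $- \frac{2159}{5025} \approx -0.42965$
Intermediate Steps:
$f{\left(W,M \right)} = -3$
$n = 100$ ($n = \left(-10\right)^{2} = 100$)
$I{\left(o \right)} = o$
$J{\left(u \right)} = - 3 u$
$B{\left(b,F \right)} = 14$ ($B{\left(b,F \right)} = 22 - 8 = 14$)
$\frac{I{\left(-36 \right)}}{n} + \frac{B{\left(15,-13 \right)}}{J{\left(67 \right)}} = - \frac{36}{100} + \frac{14}{\left(-3\right) 67} = \left(-36\right) \frac{1}{100} + \frac{14}{-201} = - \frac{9}{25} + 14 \left(- \frac{1}{201}\right) = - \frac{9}{25} - \frac{14}{201} = - \frac{2159}{5025}$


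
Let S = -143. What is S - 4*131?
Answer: -667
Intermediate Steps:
S - 4*131 = -143 - 4*131 = -143 - 524 = -667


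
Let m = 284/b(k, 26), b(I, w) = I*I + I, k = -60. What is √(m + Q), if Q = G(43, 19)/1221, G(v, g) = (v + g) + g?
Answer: 2*√4753853610/360195 ≈ 0.38284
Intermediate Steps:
G(v, g) = v + 2*g (G(v, g) = (g + v) + g = v + 2*g)
b(I, w) = I + I² (b(I, w) = I² + I = I + I²)
m = 71/885 (m = 284/((-60*(1 - 60))) = 284/((-60*(-59))) = 284/3540 = 284*(1/3540) = 71/885 ≈ 0.080226)
Q = 27/407 (Q = (43 + 2*19)/1221 = (43 + 38)*(1/1221) = 81*(1/1221) = 27/407 ≈ 0.066339)
√(m + Q) = √(71/885 + 27/407) = √(52792/360195) = 2*√4753853610/360195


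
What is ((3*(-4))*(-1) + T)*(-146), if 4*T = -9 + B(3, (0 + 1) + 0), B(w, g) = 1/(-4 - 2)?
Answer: -17009/12 ≈ -1417.4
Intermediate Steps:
B(w, g) = -⅙ (B(w, g) = 1/(-6) = -⅙)
T = -55/24 (T = (-9 - ⅙)/4 = (¼)*(-55/6) = -55/24 ≈ -2.2917)
((3*(-4))*(-1) + T)*(-146) = ((3*(-4))*(-1) - 55/24)*(-146) = (-12*(-1) - 55/24)*(-146) = (12 - 55/24)*(-146) = (233/24)*(-146) = -17009/12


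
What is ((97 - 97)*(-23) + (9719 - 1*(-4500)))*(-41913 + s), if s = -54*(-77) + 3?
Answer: -536795688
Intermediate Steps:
s = 4161 (s = 4158 + 3 = 4161)
((97 - 97)*(-23) + (9719 - 1*(-4500)))*(-41913 + s) = ((97 - 97)*(-23) + (9719 - 1*(-4500)))*(-41913 + 4161) = (0*(-23) + (9719 + 4500))*(-37752) = (0 + 14219)*(-37752) = 14219*(-37752) = -536795688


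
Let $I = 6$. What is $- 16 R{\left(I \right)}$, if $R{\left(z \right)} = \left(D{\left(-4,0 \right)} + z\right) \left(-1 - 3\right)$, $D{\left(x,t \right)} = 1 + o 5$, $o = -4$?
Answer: $-832$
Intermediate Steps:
$D{\left(x,t \right)} = -19$ ($D{\left(x,t \right)} = 1 - 20 = -19$)
$R{\left(z \right)} = 76 - 4 z$ ($R{\left(z \right)} = \left(-19 + z\right) \left(-1 - 3\right) = \left(-19 + z\right) \left(-4\right) = 76 - 4 z$)
$- 16 R{\left(I \right)} = - 16 \left(76 - 24\right) = \left(-16\right) 52 = -832$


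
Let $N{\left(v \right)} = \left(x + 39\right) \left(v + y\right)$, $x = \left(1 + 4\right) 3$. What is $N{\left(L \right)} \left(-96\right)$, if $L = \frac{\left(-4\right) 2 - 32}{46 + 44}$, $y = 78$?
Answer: $-402048$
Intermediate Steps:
$L = - \frac{4}{9}$ ($L = \frac{-8 - 32}{90} = \left(-40\right) \frac{1}{90} = - \frac{4}{9} \approx -0.44444$)
$x = 15$ ($x = 5 \cdot 3 = 15$)
$N{\left(v \right)} = 4212 + 54 v$ ($N{\left(v \right)} = \left(15 + 39\right) \left(v + 78\right) = 54 \left(78 + v\right) = 4212 + 54 v$)
$N{\left(L \right)} \left(-96\right) = \left(4212 + 54 \left(- \frac{4}{9}\right)\right) \left(-96\right) = \left(4212 - 24\right) \left(-96\right) = 4188 \left(-96\right) = -402048$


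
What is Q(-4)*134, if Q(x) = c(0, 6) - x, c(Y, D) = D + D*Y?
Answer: 1340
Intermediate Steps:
Q(x) = 6 - x (Q(x) = 6*(1 + 0) - x = 6*1 - x = 6 - x)
Q(-4)*134 = (6 - 1*(-4))*134 = (6 + 4)*134 = 10*134 = 1340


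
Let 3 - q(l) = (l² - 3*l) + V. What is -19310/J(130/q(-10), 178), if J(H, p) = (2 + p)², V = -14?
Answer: -1931/3240 ≈ -0.59599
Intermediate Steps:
q(l) = 17 - l² + 3*l (q(l) = 3 - ((l² - 3*l) - 14) = 3 - (-14 + l² - 3*l) = 3 + (14 - l² + 3*l) = 17 - l² + 3*l)
-19310/J(130/q(-10), 178) = -19310/(2 + 178)² = -19310/(180²) = -19310/32400 = -19310*1/32400 = -1931/3240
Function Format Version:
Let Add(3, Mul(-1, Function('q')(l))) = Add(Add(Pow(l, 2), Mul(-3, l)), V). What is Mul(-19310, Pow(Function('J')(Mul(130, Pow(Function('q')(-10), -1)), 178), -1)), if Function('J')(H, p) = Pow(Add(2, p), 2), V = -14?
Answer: Rational(-1931, 3240) ≈ -0.59599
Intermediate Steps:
Function('q')(l) = Add(17, Mul(-1, Pow(l, 2)), Mul(3, l)) (Function('q')(l) = Add(3, Mul(-1, Add(Add(Pow(l, 2), Mul(-3, l)), -14))) = Add(3, Mul(-1, Add(-14, Pow(l, 2), Mul(-3, l)))) = Add(3, Add(14, Mul(-1, Pow(l, 2)), Mul(3, l))) = Add(17, Mul(-1, Pow(l, 2)), Mul(3, l)))
Mul(-19310, Pow(Function('J')(Mul(130, Pow(Function('q')(-10), -1)), 178), -1)) = Mul(-19310, Pow(Pow(Add(2, 178), 2), -1)) = Mul(-19310, Pow(Pow(180, 2), -1)) = Mul(-19310, Pow(32400, -1)) = Mul(-19310, Rational(1, 32400)) = Rational(-1931, 3240)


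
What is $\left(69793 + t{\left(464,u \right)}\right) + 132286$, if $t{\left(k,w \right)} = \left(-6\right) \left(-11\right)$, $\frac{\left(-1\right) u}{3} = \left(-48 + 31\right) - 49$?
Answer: $202145$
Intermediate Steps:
$u = 198$ ($u = - 3 \left(\left(-48 + 31\right) - 49\right) = - 3 \left(-17 - 49\right) = \left(-3\right) \left(-66\right) = 198$)
$t{\left(k,w \right)} = 66$
$\left(69793 + t{\left(464,u \right)}\right) + 132286 = \left(69793 + 66\right) + 132286 = 69859 + 132286 = 202145$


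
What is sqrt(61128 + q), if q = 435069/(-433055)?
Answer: 3*sqrt(1273727877194045)/433055 ≈ 247.24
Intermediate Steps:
q = -435069/433055 (q = 435069*(-1/433055) = -435069/433055 ≈ -1.0047)
sqrt(61128 + q) = sqrt(61128 - 435069/433055) = sqrt(26471350971/433055) = 3*sqrt(1273727877194045)/433055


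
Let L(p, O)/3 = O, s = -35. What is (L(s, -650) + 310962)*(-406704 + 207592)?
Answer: -61527997344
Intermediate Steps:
L(p, O) = 3*O
(L(s, -650) + 310962)*(-406704 + 207592) = (3*(-650) + 310962)*(-406704 + 207592) = (-1950 + 310962)*(-199112) = 309012*(-199112) = -61527997344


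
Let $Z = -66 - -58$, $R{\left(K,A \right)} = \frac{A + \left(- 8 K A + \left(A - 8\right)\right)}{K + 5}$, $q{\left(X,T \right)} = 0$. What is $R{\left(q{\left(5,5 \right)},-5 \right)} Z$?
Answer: $\frac{144}{5} \approx 28.8$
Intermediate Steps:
$R{\left(K,A \right)} = \frac{-8 + 2 A - 8 A K}{5 + K}$ ($R{\left(K,A \right)} = \frac{A - \left(8 - A + 8 A K\right)}{5 + K} = \frac{-8 + 2 A - 8 A K}{5 + K}$)
$Z = -8$ ($Z = -66 + 58 = -8$)
$R{\left(q{\left(5,5 \right)},-5 \right)} Z = \frac{2 \left(-4 - 5 - \left(-20\right) 0\right)}{5 + 0} \left(-8\right) = \frac{2 \left(-4 - 5 + 0\right)}{5} \left(-8\right) = 2 \cdot \frac{1}{5} \left(-9\right) \left(-8\right) = \left(- \frac{18}{5}\right) \left(-8\right) = \frac{144}{5}$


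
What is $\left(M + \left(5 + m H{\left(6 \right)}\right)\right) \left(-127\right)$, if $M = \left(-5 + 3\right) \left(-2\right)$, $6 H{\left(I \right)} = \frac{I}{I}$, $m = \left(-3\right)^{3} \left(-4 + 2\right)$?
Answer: $-2286$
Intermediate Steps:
$m = 54$ ($m = \left(-27\right) \left(-2\right) = 54$)
$H{\left(I \right)} = \frac{1}{6}$ ($H{\left(I \right)} = \frac{I \frac{1}{I}}{6} = \frac{1}{6} \cdot 1 = \frac{1}{6}$)
$M = 4$ ($M = \left(-2\right) \left(-2\right) = 4$)
$\left(M + \left(5 + m H{\left(6 \right)}\right)\right) \left(-127\right) = \left(4 + \left(5 + 54 \cdot \frac{1}{6}\right)\right) \left(-127\right) = \left(4 + \left(5 + 9\right)\right) \left(-127\right) = \left(4 + 14\right) \left(-127\right) = 18 \left(-127\right) = -2286$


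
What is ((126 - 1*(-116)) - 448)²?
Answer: 42436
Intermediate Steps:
((126 - 1*(-116)) - 448)² = ((126 + 116) - 448)² = (242 - 448)² = (-206)² = 42436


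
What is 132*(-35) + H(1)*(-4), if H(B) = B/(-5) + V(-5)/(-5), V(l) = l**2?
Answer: -22996/5 ≈ -4599.2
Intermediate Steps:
H(B) = -5 - B/5 (H(B) = B/(-5) + (-5)**2/(-5) = B*(-1/5) + 25*(-1/5) = -B/5 - 5 = -5 - B/5)
132*(-35) + H(1)*(-4) = 132*(-35) + (-5 - 1/5*1)*(-4) = -4620 + (-5 - 1/5)*(-4) = -4620 - 26/5*(-4) = -4620 + 104/5 = -22996/5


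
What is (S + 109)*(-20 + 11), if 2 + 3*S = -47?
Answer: -834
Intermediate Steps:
S = -49/3 (S = -⅔ + (⅓)*(-47) = -⅔ - 47/3 = -49/3 ≈ -16.333)
(S + 109)*(-20 + 11) = (-49/3 + 109)*(-20 + 11) = (278/3)*(-9) = -834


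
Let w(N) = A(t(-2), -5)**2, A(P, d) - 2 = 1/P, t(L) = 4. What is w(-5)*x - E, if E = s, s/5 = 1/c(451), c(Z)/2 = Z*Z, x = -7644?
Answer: -31484644201/813604 ≈ -38698.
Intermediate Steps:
A(P, d) = 2 + 1/P
c(Z) = 2*Z**2 (c(Z) = 2*(Z*Z) = 2*Z**2)
w(N) = 81/16 (w(N) = (2 + 1/4)**2 = (9/4)**2 = 81/16)
s = 5/406802 (s = 5/((2*451**2)) = 5/((2*203401)) = 5/406802 ≈ 1.2291e-5)
E = 5/406802 ≈ 1.2291e-5
w(-5)*x - E = (81/16)*(-7644) - 1*5/406802 = -154791/4 - 5/406802 = -31484644201/813604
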